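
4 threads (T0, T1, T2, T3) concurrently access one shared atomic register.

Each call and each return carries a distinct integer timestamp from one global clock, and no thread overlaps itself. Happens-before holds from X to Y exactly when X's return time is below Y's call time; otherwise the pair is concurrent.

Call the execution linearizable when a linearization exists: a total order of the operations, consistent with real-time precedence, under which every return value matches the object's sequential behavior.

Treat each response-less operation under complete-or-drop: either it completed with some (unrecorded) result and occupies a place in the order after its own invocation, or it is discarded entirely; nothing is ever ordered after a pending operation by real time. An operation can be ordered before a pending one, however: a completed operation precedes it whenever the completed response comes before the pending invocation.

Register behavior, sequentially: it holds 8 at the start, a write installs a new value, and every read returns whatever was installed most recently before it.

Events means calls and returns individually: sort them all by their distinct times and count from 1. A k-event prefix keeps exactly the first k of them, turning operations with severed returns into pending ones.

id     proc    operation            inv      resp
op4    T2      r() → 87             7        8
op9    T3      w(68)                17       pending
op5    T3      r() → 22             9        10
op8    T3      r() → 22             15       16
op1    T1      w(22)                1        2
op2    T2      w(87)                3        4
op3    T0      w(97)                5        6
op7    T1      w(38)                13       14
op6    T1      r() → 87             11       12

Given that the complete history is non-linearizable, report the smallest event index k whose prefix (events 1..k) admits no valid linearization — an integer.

events 1..7 are linearizable, e.g. via op1, op2, op3:
after step 1 (op1 w(22)): value 22
after step 2 (op2 w(87)): value 87
after step 3 (op3 w(97)): value 97
include event 8 — op4 responding at 8 — and every candidate order breaks
take op1, op2, op3, op4: step 4 already fails, because op4 r() → 87 cannot occur there

8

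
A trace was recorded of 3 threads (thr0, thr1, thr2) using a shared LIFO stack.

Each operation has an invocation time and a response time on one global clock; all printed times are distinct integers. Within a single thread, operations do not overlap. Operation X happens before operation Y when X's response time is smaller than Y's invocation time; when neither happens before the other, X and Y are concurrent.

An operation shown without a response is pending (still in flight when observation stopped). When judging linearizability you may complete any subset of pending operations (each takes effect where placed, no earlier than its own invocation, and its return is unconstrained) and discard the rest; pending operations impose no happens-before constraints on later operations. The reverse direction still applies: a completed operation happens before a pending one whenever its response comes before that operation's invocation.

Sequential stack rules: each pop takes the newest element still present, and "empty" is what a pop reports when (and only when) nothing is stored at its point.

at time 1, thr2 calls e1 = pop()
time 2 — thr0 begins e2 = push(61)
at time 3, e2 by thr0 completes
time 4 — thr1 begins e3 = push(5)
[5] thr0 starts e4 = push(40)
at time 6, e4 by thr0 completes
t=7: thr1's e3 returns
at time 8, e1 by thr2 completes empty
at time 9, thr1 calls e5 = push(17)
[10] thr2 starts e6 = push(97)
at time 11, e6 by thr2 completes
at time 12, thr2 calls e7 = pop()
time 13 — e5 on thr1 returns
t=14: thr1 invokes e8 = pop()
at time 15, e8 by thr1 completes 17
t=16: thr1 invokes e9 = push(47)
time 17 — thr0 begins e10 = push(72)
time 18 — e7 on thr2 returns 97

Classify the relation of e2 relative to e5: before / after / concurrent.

e2 spans [2,3], e5 spans [9,13]
resp(e2)=3 < inv(e5)=9

before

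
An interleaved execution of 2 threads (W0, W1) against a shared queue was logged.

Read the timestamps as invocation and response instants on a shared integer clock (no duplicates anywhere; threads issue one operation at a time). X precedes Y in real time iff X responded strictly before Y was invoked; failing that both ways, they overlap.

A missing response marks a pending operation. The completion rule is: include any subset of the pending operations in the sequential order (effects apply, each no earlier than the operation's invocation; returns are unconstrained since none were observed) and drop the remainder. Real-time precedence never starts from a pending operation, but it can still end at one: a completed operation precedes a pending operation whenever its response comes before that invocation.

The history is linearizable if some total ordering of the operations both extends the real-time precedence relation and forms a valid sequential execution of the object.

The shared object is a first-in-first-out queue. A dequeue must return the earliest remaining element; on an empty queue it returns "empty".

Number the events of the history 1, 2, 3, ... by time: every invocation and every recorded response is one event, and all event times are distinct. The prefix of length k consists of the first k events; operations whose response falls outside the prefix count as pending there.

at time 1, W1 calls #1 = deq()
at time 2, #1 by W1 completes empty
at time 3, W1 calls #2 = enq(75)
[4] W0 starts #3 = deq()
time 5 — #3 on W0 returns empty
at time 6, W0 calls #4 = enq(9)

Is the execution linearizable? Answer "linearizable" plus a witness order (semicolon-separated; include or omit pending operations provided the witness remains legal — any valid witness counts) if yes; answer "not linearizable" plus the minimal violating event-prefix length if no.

1. #1 deq() → empty, leaving queue <>
2. #3 deq() → empty, leaving queue <>

linearizable — witness: #1; #3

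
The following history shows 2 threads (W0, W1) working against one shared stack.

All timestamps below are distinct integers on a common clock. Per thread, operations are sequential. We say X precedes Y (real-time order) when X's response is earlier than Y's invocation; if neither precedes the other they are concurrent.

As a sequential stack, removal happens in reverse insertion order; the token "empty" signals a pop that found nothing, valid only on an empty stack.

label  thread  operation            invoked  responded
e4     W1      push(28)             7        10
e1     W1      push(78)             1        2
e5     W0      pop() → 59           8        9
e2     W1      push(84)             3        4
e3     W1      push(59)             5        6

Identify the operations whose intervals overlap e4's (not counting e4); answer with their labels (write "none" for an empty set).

concurrent with e4 ([7,10]): every op whose interval crosses 7..10
e1 [1,2]: before
e2 [3,4]: before
e3 [5,6]: before
e5 [8,9]: concurrent

e5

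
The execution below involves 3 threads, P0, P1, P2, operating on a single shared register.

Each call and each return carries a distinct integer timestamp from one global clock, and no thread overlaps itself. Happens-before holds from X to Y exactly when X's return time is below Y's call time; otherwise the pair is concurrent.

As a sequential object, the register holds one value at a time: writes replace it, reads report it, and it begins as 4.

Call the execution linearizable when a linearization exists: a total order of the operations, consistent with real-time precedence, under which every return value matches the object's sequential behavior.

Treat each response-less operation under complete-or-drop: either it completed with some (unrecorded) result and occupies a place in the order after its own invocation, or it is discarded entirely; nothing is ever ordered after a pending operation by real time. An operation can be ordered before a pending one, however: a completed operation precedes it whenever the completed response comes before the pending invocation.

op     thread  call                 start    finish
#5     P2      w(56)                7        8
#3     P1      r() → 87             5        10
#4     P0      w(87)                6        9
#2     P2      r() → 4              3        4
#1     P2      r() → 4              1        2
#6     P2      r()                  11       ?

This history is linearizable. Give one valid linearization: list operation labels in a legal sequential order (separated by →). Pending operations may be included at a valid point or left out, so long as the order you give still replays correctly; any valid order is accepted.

#1 → #2 → #4 → #3 → #5

1. #1 r() → 4, leaving value 4
2. #2 r() → 4, leaving value 4
3. #4 w(87), leaving value 87
4. #3 r() → 87, leaving value 87
5. #5 w(56), leaving value 56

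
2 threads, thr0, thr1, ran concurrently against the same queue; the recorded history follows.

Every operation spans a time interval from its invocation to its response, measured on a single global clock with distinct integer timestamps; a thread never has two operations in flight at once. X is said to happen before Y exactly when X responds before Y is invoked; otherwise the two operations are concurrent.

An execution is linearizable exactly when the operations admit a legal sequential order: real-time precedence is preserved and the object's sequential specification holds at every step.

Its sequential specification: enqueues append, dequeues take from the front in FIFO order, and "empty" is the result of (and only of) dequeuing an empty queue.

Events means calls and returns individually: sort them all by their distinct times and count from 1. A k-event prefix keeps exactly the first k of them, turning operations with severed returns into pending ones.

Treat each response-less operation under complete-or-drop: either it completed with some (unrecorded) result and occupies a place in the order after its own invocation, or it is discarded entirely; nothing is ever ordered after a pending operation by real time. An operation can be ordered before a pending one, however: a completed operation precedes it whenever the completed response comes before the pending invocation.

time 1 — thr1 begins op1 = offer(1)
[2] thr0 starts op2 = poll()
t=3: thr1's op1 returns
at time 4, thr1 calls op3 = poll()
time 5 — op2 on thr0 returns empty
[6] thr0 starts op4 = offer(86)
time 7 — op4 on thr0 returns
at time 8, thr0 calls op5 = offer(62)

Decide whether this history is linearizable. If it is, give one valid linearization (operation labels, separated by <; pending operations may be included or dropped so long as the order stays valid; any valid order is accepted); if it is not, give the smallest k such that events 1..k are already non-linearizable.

1. op1 offer(1), leaving queue <1>
2. op3 poll() (pending, included), leaving queue <>
3. op2 poll() → empty, leaving queue <>
4. op4 offer(86), leaving queue <86>

linearizable — witness: op1 < op3 < op2 < op4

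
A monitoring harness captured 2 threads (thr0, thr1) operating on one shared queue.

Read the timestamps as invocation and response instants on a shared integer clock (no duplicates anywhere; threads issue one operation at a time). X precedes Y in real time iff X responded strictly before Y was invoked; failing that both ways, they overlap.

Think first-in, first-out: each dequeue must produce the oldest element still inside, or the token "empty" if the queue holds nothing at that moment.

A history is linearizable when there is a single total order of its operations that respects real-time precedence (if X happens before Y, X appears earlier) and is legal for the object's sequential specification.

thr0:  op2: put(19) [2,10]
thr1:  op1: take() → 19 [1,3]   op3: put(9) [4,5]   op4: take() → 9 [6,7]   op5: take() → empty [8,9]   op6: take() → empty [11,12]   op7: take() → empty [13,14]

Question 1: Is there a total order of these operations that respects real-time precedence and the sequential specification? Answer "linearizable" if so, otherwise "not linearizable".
linearizable

a witness: op2, op1, op3, op4, op5, op6, op7
1. op2 put(19), leaving queue <19>
2. op1 take() → 19, leaving queue <>
3. op3 put(9), leaving queue <9>
4. op4 take() → 9, leaving queue <>
5. op5 take() → empty, leaving queue <>
6. op6 take() → empty, leaving queue <>
7. op7 take() → empty, leaving queue <>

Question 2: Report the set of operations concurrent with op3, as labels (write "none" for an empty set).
Answer: op2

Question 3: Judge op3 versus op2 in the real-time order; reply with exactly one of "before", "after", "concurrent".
Answer: concurrent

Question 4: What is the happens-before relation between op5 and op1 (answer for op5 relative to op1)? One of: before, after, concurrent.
Answer: after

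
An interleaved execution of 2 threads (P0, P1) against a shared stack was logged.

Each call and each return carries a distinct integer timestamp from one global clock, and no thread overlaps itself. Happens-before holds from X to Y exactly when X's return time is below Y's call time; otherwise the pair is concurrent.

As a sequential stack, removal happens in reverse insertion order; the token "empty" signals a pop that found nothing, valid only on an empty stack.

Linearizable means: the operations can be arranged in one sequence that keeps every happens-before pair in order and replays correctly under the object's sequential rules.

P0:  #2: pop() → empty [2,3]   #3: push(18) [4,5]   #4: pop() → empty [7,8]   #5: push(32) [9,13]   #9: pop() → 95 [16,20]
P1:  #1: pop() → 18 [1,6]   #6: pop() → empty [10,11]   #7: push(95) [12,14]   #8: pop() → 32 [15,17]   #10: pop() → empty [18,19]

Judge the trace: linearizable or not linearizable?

linearizable

a witness: #2, #3, #1, #4, #6, #5, #7, #9, #8, #10
1. #2 pop() → empty, leaving stack <>
2. #3 push(18), leaving stack <18>
3. #1 pop() → 18, leaving stack <>
4. #4 pop() → empty, leaving stack <>
5. #6 pop() → empty, leaving stack <>
6. #5 push(32), leaving stack <32>
7. #7 push(95), leaving stack <32,95>
8. #9 pop() → 95, leaving stack <32>
9. #8 pop() → 32, leaving stack <>
10. #10 pop() → empty, leaving stack <>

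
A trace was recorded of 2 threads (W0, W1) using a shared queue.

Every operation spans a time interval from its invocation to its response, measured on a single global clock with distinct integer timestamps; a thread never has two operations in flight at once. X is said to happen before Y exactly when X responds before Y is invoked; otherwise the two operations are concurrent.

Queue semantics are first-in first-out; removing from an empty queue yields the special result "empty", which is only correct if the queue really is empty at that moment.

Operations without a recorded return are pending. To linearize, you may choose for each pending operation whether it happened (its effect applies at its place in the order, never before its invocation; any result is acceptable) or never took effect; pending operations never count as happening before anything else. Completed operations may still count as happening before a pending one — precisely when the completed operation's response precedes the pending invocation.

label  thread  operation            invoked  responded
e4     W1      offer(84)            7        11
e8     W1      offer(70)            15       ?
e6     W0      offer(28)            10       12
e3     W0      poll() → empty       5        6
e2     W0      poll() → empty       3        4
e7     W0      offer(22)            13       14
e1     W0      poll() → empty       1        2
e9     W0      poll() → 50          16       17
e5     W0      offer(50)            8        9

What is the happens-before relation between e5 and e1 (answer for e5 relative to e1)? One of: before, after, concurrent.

e5 spans [8,9], e1 spans [1,2]
resp(e1)=2 < inv(e5)=8

after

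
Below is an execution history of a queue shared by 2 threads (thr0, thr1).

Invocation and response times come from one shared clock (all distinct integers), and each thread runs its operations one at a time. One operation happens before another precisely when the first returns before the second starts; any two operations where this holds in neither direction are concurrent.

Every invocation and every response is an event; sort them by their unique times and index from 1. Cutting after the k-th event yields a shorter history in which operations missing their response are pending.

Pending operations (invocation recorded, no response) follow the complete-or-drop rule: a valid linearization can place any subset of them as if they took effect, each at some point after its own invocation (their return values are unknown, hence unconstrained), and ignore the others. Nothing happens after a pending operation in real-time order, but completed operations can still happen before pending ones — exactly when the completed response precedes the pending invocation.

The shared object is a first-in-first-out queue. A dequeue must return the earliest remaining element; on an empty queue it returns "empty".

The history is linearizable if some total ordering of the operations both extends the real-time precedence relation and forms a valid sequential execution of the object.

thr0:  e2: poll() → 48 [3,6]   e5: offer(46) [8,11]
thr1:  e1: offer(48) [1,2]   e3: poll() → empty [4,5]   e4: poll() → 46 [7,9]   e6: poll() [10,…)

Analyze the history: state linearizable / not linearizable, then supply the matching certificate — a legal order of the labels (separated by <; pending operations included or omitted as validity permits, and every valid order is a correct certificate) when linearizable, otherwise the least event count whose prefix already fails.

linearizable — witness: e1 < e2 < e3 < e5 < e4

after step 1 (e1 offer(48)): queue <48>
after step 2 (e2 poll() → 48): queue <>
after step 3 (e3 poll() → empty): queue <>
after step 4 (e5 offer(46)): queue <46>
after step 5 (e4 poll() → 46): queue <>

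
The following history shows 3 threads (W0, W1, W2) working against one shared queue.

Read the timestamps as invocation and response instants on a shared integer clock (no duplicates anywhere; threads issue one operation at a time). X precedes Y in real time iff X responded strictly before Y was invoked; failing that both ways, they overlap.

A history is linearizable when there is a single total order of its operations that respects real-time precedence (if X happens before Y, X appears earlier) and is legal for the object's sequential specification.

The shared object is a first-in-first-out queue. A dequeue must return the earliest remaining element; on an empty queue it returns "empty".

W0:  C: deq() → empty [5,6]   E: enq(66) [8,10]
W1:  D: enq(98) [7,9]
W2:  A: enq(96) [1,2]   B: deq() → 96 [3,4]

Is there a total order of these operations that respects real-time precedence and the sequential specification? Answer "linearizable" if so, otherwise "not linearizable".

linearizable

a witness: A, B, C, D, E
1. A enq(96), leaving queue <96>
2. B deq() → 96, leaving queue <>
3. C deq() → empty, leaving queue <>
4. D enq(98), leaving queue <98>
5. E enq(66), leaving queue <98,66>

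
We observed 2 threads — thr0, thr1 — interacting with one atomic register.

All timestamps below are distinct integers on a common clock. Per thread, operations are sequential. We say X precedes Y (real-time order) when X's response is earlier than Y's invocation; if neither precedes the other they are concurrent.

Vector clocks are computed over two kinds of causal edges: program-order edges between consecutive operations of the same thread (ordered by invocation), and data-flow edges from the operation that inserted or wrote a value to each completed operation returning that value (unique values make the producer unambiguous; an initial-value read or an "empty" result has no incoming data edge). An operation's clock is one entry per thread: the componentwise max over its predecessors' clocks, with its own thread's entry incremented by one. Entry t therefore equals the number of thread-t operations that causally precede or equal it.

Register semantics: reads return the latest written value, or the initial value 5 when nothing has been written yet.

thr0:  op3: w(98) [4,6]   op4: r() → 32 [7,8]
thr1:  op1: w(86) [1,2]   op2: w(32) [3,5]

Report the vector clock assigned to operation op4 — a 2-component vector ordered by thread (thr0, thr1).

VC(op1, invoked at 1): no causal predecessors; +1 on thr1 → (0, 1)
VC(op3, invoked at 4): no causal predecessors; +1 on thr0 → (1, 0)
from VC(op1)=(0, 1), op2 (invoked 3) maxes components and bumps thr1 → (0, 2)
from VC(op2)=(0, 2), VC(op3)=(1, 0), op4 (invoked 7) maxes components and bumps thr0 → (2, 2)
target: VC(op4) = (2, 2)

(2, 2)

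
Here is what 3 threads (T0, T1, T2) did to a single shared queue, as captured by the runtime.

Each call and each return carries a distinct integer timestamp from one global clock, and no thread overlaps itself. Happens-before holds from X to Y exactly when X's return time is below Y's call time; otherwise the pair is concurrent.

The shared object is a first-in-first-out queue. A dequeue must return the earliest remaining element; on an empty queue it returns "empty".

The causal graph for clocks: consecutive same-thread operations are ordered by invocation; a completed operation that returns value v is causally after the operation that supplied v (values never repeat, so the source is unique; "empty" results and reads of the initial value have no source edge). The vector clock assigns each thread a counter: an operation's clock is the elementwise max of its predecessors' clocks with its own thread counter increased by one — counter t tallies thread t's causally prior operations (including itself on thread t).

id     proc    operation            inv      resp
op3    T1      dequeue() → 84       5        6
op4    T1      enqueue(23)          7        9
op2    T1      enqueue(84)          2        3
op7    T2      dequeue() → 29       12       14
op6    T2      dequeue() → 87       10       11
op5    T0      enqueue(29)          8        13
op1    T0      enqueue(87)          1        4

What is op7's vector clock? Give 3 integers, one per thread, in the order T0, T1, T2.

no predecessors for op2 (invoked 2): T1 increments from zero → (0, 1, 0)
no predecessors for op1 (invoked 1): T0 increments from zero → (1, 0, 0)
op3 (invocation 5): componentwise max over VC(op2)=(0, 1, 0), +1 at T1, giving (0, 2, 0)
op6 (invocation 10): componentwise max over VC(op1)=(1, 0, 0), +1 at T2, giving (1, 0, 1)
op5 (invocation 8): componentwise max over VC(op1)=(1, 0, 0), +1 at T0, giving (2, 0, 0)
op4 (invocation 7): componentwise max over VC(op3)=(0, 2, 0), +1 at T1, giving (0, 3, 0)
op7 (invocation 12): componentwise max over VC(op5)=(2, 0, 0), VC(op6)=(1, 0, 1), +1 at T2, giving (2, 0, 2)
target: VC(op7) = (2, 0, 2)

(2, 0, 2)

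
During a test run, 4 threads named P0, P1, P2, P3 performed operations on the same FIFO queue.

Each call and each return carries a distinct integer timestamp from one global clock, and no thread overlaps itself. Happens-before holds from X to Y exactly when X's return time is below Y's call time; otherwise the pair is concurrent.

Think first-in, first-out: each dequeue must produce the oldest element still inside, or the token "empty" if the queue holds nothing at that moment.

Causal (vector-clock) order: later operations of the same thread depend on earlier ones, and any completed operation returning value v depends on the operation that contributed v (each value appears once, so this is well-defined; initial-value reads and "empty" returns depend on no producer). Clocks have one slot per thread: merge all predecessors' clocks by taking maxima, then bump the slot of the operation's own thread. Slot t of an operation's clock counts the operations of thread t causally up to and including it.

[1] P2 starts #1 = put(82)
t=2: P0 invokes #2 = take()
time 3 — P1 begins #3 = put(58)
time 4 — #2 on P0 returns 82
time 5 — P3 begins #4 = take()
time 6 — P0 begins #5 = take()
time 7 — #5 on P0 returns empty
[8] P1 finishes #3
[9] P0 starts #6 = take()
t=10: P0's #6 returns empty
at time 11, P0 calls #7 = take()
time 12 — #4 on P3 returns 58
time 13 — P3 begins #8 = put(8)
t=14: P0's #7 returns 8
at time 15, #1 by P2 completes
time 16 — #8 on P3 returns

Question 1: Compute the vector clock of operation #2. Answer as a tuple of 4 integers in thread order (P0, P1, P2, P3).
no predecessors for #1 (invoked 1): P2 increments from zero → (0, 0, 1, 0)
no predecessors for #3 (invoked 3): P1 increments from zero → (0, 1, 0, 0)
#4, invoked 5, takes VC(#3)=(0, 1, 0, 0) under max, adds 1 for P3 → (0, 1, 0, 1)
#2, invoked 2, takes VC(#1)=(0, 0, 1, 0) under max, adds 1 for P0 → (1, 0, 1, 0)
#8, invoked 13, takes VC(#4)=(0, 1, 0, 1) under max, adds 1 for P3 → (0, 1, 0, 2)
#5, invoked 6, takes VC(#2)=(1, 0, 1, 0) under max, adds 1 for P0 → (2, 0, 1, 0)
#6, invoked 9, takes VC(#5)=(2, 0, 1, 0) under max, adds 1 for P0 → (3, 0, 1, 0)
#7, invoked 11, takes VC(#6)=(3, 0, 1, 0), VC(#8)=(0, 1, 0, 2) under max, adds 1 for P0 → (4, 1, 1, 2)
target: VC(#2) = (1, 0, 1, 0)

(1, 0, 1, 0)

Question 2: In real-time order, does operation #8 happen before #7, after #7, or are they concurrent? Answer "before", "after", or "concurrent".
#8 spans [13,16], #7 spans [11,14]
the intervals overlap in both directions

concurrent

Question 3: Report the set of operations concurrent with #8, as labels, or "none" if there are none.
#8 runs from 13 to 16; window-overlapping ops are concurrent
#1 [1,15]: concurrent
#2 [2,4]: before
#3 [3,8]: before
#4 [5,12]: before
#5 [6,7]: before
#6 [9,10]: before
#7 [11,14]: concurrent

#1, #7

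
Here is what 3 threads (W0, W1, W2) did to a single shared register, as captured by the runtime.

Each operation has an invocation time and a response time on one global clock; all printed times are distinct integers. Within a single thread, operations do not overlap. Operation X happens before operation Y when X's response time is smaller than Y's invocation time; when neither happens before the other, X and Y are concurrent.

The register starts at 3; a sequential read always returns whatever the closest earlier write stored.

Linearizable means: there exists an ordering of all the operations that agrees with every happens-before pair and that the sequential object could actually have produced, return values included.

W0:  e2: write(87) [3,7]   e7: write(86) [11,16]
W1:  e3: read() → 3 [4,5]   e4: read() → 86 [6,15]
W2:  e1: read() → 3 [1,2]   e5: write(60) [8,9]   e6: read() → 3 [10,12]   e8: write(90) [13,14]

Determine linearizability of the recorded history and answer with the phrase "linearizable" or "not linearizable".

through event 11 a valid linearization exists; event 12 (e6 responding at time 12) ends that
checked exhaustively: 2 real-time-consistent orders of 5 completed operations, zero legal register replays
no completion choice of the 2 pending operations (e4, e7) rescues it — every subset was tried
take e1, e2, e3, e5, e6 (pending dropped): step 3 already fails, because e3 read() → 3 cannot occur there
take e1, e3, e2, e5, e6 (pending dropped): step 5 already fails, because e6 read() → 3 cannot occur there

not linearizable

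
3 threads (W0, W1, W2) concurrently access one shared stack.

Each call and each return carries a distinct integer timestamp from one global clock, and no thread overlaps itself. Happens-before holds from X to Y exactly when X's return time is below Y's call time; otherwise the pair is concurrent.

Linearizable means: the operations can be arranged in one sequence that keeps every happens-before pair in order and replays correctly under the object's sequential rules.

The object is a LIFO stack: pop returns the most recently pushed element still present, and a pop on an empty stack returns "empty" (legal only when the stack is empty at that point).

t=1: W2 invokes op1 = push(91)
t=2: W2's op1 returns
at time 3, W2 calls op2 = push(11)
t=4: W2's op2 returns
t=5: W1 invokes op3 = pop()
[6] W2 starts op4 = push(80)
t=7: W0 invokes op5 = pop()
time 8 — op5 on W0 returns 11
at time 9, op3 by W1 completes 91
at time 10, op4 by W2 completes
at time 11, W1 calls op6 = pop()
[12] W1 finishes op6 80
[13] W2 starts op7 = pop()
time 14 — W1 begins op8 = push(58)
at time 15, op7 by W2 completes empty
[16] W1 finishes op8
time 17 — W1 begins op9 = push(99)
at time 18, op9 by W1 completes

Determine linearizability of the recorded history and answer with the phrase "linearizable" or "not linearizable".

linearizable

a witness: op1, op2, op5, op3, op4, op6, op7, op8, op9
after step 1 (op1 push(91)): stack <91>
after step 2 (op2 push(11)): stack <91,11>
after step 3 (op5 pop() → 11): stack <91>
after step 4 (op3 pop() → 91): stack <>
after step 5 (op4 push(80)): stack <80>
after step 6 (op6 pop() → 80): stack <>
after step 7 (op7 pop() → empty): stack <>
after step 8 (op8 push(58)): stack <58>
after step 9 (op9 push(99)): stack <58,99>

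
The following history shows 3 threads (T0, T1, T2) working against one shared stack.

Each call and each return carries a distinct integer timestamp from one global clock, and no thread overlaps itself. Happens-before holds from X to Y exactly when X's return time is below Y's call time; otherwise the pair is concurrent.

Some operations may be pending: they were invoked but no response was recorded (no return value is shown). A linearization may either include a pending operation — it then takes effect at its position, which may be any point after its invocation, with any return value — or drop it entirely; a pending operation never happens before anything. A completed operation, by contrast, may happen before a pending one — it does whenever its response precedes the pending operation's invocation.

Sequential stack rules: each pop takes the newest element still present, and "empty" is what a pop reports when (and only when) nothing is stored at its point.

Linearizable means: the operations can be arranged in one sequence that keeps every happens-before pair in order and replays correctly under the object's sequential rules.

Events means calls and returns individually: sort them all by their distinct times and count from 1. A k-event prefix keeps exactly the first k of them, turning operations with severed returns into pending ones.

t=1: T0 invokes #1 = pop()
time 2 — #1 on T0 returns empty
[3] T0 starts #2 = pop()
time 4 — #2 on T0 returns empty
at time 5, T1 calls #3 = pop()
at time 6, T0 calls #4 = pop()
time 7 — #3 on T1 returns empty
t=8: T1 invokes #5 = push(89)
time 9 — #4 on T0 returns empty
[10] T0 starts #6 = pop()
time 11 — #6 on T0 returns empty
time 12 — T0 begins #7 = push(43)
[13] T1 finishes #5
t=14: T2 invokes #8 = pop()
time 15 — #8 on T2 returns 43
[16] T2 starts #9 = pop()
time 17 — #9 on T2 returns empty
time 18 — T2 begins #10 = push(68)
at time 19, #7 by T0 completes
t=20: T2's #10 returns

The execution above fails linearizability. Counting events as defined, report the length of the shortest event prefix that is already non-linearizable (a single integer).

events 1..16 are linearizable, e.g. via #1, #2, #3, #4, #6, #5, #7, #8:
step 1: #1 pop() → empty — stack <>
step 2: #2 pop() → empty — stack <>
step 3: #3 pop() → empty — stack <>
step 4: #4 pop() → empty — stack <>
step 5: #6 pop() → empty — stack <>
step 6: #5 push(89) — stack <89>
step 7: #7 push(43) (pending, included) — stack <89,43>
step 8: #8 pop() → 43 — stack <89>
at event 17 (#9's time-17 response) nothing linearizes any more
every completion of the 1 pending operation (#7) was checked; none linearizes
for example #1, #2, #3, #4, #5, #6, #8, #9 (pending dropped) fails at step 6: #6 pop() → empty is not legal there
for example #1, #2, #3, #4, #6, #5, #8, #9 (pending dropped) fails at step 7: #8 pop() → 43 is not legal there

17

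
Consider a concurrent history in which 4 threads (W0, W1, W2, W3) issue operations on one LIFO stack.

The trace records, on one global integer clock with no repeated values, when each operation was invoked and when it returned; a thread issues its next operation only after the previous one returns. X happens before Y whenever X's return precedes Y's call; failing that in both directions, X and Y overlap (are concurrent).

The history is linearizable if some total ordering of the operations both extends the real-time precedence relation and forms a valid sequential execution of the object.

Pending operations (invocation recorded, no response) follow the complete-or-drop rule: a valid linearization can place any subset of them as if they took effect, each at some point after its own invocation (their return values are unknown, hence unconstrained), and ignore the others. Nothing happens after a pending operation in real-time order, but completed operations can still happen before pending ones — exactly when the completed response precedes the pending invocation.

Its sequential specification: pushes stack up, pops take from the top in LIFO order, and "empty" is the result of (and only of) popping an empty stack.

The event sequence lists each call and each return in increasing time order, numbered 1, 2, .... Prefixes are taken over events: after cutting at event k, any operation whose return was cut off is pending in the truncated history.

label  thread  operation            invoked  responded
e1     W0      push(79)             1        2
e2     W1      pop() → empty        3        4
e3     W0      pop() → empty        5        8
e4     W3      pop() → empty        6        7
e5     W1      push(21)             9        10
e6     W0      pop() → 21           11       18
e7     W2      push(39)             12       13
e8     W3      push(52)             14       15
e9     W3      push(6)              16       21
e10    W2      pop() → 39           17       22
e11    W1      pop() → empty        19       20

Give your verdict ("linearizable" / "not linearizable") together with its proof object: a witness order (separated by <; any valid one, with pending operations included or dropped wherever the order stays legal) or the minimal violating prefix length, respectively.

prefix check: 1..3 passes, 1..4 fails once e2's time-4 response joins
a single order respects real time; the 2 completed LIFO stack operations fail replay along it
for example e1, e2 fails at step 2: e2 pop() → empty is not legal there

not linearizable — minimal violating prefix: 4 events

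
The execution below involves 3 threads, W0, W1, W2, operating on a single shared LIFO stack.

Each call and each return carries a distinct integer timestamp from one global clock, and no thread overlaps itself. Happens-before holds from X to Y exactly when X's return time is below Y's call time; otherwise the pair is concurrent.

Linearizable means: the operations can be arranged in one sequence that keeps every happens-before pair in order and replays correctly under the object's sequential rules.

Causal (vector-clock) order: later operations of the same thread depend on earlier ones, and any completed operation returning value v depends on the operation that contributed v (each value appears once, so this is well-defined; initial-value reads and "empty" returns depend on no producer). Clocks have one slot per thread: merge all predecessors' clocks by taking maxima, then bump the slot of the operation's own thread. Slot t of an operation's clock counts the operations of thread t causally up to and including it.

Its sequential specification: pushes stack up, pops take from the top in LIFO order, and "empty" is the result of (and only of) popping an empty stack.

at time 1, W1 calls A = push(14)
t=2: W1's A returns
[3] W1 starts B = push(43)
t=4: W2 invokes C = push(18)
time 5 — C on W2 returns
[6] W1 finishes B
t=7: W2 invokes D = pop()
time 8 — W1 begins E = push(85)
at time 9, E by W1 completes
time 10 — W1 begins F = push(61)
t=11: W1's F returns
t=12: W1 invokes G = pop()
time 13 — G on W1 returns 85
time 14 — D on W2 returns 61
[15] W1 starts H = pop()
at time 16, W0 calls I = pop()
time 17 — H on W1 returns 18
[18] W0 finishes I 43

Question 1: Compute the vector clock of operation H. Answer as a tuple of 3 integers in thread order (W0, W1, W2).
(0, 6, 1)

root op C, invoked 4: fresh clock plus W2's own tick → (0, 0, 1)
root op A, invoked 1: fresh clock plus W1's own tick → (0, 1, 0)
invoked at 3, B merges VC(A)=(0, 1, 0) and bumps W1's slot → (0, 2, 0)
invoked at 8, E merges VC(B)=(0, 2, 0) and bumps W1's slot → (0, 3, 0)
invoked at 16, I merges VC(B)=(0, 2, 0) and bumps W0's slot → (1, 2, 0)
invoked at 10, F merges VC(E)=(0, 3, 0) and bumps W1's slot → (0, 4, 0)
invoked at 12, G merges VC(E)=(0, 3, 0), VC(F)=(0, 4, 0) and bumps W1's slot → (0, 5, 0)
invoked at 7, D merges VC(C)=(0, 0, 1), VC(F)=(0, 4, 0) and bumps W2's slot → (0, 4, 2)
invoked at 15, H merges VC(C)=(0, 0, 1), VC(G)=(0, 5, 0) and bumps W1's slot → (0, 6, 1)
target: VC(H) = (0, 6, 1)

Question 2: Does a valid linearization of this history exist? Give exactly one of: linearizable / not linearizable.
linearizable

one valid linearization: A, B, C, E, F, D, G, H, I
1. A push(14), leaving stack <14>
2. B push(43), leaving stack <14,43>
3. C push(18), leaving stack <14,43,18>
4. E push(85), leaving stack <14,43,18,85>
5. F push(61), leaving stack <14,43,18,85,61>
6. D pop() → 61, leaving stack <14,43,18,85>
7. G pop() → 85, leaving stack <14,43,18>
8. H pop() → 18, leaving stack <14,43>
9. I pop() → 43, leaving stack <14>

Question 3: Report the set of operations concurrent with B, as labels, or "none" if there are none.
C

B spans [3,6]: anything still running between times 3 and 6 counts as concurrent
A [1,2]: before
C [4,5]: concurrent
D [7,14]: after
E [8,9]: after
F [10,11]: after
G [12,13]: after
H [15,17]: after
I [16,18]: after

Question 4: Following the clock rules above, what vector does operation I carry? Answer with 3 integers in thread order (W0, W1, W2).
(1, 2, 0)

C, invoked 4, has no incoming edges; only W2's bump applies → (0, 0, 1)
A, invoked 1, has no incoming edges; only W1's bump applies → (0, 1, 0)
merge at B (invoked 3): VC(A)=(0, 1, 0), own-thread bump on W1 → (0, 2, 0)
merge at E (invoked 8): VC(B)=(0, 2, 0), own-thread bump on W1 → (0, 3, 0)
merge at I (invoked 16): VC(B)=(0, 2, 0), own-thread bump on W0 → (1, 2, 0)
merge at F (invoked 10): VC(E)=(0, 3, 0), own-thread bump on W1 → (0, 4, 0)
merge at G (invoked 12): VC(E)=(0, 3, 0), VC(F)=(0, 4, 0), own-thread bump on W1 → (0, 5, 0)
merge at D (invoked 7): VC(C)=(0, 0, 1), VC(F)=(0, 4, 0), own-thread bump on W2 → (0, 4, 2)
merge at H (invoked 15): VC(C)=(0, 0, 1), VC(G)=(0, 5, 0), own-thread bump on W1 → (0, 6, 1)
target: VC(I) = (1, 2, 0)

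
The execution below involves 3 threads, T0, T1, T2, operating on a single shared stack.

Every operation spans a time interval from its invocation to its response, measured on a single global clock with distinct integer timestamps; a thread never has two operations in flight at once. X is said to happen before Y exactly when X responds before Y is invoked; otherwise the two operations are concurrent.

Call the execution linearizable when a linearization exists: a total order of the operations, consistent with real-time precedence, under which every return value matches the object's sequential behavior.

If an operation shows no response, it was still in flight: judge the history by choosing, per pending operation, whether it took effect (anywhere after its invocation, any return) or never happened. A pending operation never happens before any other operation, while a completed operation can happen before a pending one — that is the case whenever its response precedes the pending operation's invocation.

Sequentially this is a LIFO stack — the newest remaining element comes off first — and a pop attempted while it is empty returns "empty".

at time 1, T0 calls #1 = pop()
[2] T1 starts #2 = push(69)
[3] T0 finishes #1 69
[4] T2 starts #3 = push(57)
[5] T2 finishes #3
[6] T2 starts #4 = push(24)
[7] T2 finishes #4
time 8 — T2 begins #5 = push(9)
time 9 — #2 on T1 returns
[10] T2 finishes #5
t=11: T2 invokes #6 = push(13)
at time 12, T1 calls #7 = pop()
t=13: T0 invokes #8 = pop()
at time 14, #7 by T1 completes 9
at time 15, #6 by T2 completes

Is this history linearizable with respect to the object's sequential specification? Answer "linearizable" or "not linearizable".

a witness: #2, #1, #3, #4, #5, #6, #8, #7
after step 1 (#2 push(69)): stack <69>
after step 2 (#1 pop() → 69): stack <>
after step 3 (#3 push(57)): stack <57>
after step 4 (#4 push(24)): stack <57,24>
after step 5 (#5 push(9)): stack <57,24,9>
after step 6 (#6 push(13)): stack <57,24,9,13>
after step 7 (#8 pop() (pending, included)): stack <57,24,9>
after step 8 (#7 pop() → 9): stack <57,24>

linearizable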